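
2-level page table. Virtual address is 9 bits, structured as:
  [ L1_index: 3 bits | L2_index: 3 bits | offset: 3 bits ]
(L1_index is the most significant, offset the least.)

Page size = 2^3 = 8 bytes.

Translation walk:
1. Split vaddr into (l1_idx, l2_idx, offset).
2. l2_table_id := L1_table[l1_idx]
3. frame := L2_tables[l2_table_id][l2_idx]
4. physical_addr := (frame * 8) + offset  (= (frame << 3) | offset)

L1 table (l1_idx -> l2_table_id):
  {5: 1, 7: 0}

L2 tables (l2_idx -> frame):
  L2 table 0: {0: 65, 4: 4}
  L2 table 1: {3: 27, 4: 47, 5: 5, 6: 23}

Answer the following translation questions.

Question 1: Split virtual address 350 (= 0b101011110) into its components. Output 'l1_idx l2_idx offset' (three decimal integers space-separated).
vaddr = 350 = 0b101011110
  top 3 bits -> l1_idx = 5
  next 3 bits -> l2_idx = 3
  bottom 3 bits -> offset = 6

Answer: 5 3 6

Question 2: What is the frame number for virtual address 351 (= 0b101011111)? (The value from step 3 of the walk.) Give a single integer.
Answer: 27

Derivation:
vaddr = 351: l1_idx=5, l2_idx=3
L1[5] = 1; L2[1][3] = 27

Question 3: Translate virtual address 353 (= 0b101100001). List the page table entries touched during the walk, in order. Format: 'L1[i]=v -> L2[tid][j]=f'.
vaddr = 353 = 0b101100001
Split: l1_idx=5, l2_idx=4, offset=1

Answer: L1[5]=1 -> L2[1][4]=47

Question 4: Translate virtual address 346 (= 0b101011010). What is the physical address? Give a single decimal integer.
Answer: 218

Derivation:
vaddr = 346 = 0b101011010
Split: l1_idx=5, l2_idx=3, offset=2
L1[5] = 1
L2[1][3] = 27
paddr = 27 * 8 + 2 = 218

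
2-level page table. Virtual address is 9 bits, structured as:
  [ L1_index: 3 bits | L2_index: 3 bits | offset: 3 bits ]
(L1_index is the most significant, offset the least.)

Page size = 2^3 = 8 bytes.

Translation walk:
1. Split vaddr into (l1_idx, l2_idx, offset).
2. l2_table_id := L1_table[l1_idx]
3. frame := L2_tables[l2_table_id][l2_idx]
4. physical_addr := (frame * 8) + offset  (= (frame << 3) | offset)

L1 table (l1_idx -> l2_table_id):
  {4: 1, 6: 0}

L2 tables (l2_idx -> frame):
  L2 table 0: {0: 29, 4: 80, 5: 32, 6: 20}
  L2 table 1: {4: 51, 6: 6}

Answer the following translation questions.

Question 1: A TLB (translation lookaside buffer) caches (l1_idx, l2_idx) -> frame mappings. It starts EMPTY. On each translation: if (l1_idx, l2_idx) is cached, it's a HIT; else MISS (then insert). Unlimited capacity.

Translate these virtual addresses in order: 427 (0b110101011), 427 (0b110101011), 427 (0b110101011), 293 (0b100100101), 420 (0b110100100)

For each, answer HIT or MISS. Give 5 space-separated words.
Answer: MISS HIT HIT MISS MISS

Derivation:
vaddr=427: (6,5) not in TLB -> MISS, insert
vaddr=427: (6,5) in TLB -> HIT
vaddr=427: (6,5) in TLB -> HIT
vaddr=293: (4,4) not in TLB -> MISS, insert
vaddr=420: (6,4) not in TLB -> MISS, insert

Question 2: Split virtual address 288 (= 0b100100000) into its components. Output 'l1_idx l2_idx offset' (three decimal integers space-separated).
vaddr = 288 = 0b100100000
  top 3 bits -> l1_idx = 4
  next 3 bits -> l2_idx = 4
  bottom 3 bits -> offset = 0

Answer: 4 4 0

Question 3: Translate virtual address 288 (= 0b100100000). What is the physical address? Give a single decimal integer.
Answer: 408

Derivation:
vaddr = 288 = 0b100100000
Split: l1_idx=4, l2_idx=4, offset=0
L1[4] = 1
L2[1][4] = 51
paddr = 51 * 8 + 0 = 408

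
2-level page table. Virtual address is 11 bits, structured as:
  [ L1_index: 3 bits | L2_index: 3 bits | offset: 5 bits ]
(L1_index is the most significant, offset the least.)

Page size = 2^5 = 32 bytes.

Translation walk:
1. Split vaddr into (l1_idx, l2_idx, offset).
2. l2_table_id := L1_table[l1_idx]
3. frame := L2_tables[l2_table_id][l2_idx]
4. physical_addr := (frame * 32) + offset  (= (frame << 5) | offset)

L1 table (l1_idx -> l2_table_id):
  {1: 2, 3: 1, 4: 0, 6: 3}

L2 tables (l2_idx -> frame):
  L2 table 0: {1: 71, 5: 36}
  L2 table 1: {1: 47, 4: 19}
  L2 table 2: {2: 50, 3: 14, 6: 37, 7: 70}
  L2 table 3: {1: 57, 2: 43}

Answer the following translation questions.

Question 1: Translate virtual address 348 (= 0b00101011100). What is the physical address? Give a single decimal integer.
vaddr = 348 = 0b00101011100
Split: l1_idx=1, l2_idx=2, offset=28
L1[1] = 2
L2[2][2] = 50
paddr = 50 * 32 + 28 = 1628

Answer: 1628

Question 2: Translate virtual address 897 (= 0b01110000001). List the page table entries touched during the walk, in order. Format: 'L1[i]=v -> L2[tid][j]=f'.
Answer: L1[3]=1 -> L2[1][4]=19

Derivation:
vaddr = 897 = 0b01110000001
Split: l1_idx=3, l2_idx=4, offset=1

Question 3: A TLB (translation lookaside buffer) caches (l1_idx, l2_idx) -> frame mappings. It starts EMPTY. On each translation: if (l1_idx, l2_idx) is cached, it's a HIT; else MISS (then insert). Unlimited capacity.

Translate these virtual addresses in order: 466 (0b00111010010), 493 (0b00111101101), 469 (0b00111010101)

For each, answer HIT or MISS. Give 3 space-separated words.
Answer: MISS MISS HIT

Derivation:
vaddr=466: (1,6) not in TLB -> MISS, insert
vaddr=493: (1,7) not in TLB -> MISS, insert
vaddr=469: (1,6) in TLB -> HIT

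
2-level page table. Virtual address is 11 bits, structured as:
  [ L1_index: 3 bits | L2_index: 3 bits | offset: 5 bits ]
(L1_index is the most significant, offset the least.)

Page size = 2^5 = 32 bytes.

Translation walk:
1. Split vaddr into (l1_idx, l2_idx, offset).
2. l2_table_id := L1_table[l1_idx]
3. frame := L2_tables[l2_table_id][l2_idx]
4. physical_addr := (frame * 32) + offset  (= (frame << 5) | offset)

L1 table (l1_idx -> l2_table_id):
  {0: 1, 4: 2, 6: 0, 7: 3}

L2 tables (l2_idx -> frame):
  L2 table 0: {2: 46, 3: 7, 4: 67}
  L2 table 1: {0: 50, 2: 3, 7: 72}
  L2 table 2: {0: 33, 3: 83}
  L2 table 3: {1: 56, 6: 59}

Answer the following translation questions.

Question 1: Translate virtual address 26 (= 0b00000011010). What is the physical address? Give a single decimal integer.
vaddr = 26 = 0b00000011010
Split: l1_idx=0, l2_idx=0, offset=26
L1[0] = 1
L2[1][0] = 50
paddr = 50 * 32 + 26 = 1626

Answer: 1626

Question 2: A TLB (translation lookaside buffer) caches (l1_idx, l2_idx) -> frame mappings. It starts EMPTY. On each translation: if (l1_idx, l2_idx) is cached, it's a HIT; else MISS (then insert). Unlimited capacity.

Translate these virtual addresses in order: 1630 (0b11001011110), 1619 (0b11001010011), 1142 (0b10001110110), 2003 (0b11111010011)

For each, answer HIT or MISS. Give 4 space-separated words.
Answer: MISS HIT MISS MISS

Derivation:
vaddr=1630: (6,2) not in TLB -> MISS, insert
vaddr=1619: (6,2) in TLB -> HIT
vaddr=1142: (4,3) not in TLB -> MISS, insert
vaddr=2003: (7,6) not in TLB -> MISS, insert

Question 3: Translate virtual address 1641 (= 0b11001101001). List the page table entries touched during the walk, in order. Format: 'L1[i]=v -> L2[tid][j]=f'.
Answer: L1[6]=0 -> L2[0][3]=7

Derivation:
vaddr = 1641 = 0b11001101001
Split: l1_idx=6, l2_idx=3, offset=9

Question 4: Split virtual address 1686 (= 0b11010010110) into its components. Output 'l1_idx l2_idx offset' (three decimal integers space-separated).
Answer: 6 4 22

Derivation:
vaddr = 1686 = 0b11010010110
  top 3 bits -> l1_idx = 6
  next 3 bits -> l2_idx = 4
  bottom 5 bits -> offset = 22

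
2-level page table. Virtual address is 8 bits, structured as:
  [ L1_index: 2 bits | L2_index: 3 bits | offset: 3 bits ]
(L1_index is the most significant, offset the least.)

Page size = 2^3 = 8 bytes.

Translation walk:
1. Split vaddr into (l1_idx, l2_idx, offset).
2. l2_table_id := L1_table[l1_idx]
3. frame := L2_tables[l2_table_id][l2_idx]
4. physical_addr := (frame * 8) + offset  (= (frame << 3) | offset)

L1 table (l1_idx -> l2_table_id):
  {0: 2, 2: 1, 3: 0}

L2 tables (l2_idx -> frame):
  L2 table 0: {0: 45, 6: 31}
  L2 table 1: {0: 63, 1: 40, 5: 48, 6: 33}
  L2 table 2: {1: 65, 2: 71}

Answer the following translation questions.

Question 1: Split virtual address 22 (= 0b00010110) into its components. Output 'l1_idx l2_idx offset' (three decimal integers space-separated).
vaddr = 22 = 0b00010110
  top 2 bits -> l1_idx = 0
  next 3 bits -> l2_idx = 2
  bottom 3 bits -> offset = 6

Answer: 0 2 6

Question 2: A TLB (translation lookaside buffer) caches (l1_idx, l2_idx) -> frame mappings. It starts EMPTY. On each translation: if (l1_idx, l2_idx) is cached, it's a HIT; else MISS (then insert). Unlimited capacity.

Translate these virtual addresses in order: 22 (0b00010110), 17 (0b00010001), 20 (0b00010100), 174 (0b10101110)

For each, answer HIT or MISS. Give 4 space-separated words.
vaddr=22: (0,2) not in TLB -> MISS, insert
vaddr=17: (0,2) in TLB -> HIT
vaddr=20: (0,2) in TLB -> HIT
vaddr=174: (2,5) not in TLB -> MISS, insert

Answer: MISS HIT HIT MISS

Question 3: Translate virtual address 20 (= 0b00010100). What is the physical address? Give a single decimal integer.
Answer: 572

Derivation:
vaddr = 20 = 0b00010100
Split: l1_idx=0, l2_idx=2, offset=4
L1[0] = 2
L2[2][2] = 71
paddr = 71 * 8 + 4 = 572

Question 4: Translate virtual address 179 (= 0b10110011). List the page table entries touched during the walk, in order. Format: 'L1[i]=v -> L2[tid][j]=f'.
Answer: L1[2]=1 -> L2[1][6]=33

Derivation:
vaddr = 179 = 0b10110011
Split: l1_idx=2, l2_idx=6, offset=3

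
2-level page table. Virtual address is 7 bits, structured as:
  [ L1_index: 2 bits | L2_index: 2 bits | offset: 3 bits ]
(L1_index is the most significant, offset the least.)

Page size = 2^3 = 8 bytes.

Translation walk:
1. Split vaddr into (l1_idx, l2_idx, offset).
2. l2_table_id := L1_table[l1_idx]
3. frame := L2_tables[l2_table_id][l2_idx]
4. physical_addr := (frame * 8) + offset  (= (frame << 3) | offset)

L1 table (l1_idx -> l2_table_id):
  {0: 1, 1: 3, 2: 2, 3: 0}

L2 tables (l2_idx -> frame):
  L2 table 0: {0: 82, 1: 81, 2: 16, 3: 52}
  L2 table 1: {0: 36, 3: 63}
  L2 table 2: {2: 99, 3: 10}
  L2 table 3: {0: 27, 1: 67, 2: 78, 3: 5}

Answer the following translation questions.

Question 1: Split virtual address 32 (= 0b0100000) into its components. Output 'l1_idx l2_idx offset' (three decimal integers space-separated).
Answer: 1 0 0

Derivation:
vaddr = 32 = 0b0100000
  top 2 bits -> l1_idx = 1
  next 2 bits -> l2_idx = 0
  bottom 3 bits -> offset = 0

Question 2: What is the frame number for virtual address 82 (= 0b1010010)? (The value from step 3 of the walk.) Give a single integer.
vaddr = 82: l1_idx=2, l2_idx=2
L1[2] = 2; L2[2][2] = 99

Answer: 99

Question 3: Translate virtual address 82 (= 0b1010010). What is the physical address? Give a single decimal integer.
Answer: 794

Derivation:
vaddr = 82 = 0b1010010
Split: l1_idx=2, l2_idx=2, offset=2
L1[2] = 2
L2[2][2] = 99
paddr = 99 * 8 + 2 = 794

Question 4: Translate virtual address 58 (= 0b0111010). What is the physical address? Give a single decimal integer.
Answer: 42

Derivation:
vaddr = 58 = 0b0111010
Split: l1_idx=1, l2_idx=3, offset=2
L1[1] = 3
L2[3][3] = 5
paddr = 5 * 8 + 2 = 42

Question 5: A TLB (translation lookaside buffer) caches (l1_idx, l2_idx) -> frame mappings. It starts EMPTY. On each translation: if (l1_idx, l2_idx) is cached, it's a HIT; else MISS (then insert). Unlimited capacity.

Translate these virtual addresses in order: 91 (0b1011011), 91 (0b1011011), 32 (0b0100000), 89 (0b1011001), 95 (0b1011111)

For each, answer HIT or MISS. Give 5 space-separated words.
vaddr=91: (2,3) not in TLB -> MISS, insert
vaddr=91: (2,3) in TLB -> HIT
vaddr=32: (1,0) not in TLB -> MISS, insert
vaddr=89: (2,3) in TLB -> HIT
vaddr=95: (2,3) in TLB -> HIT

Answer: MISS HIT MISS HIT HIT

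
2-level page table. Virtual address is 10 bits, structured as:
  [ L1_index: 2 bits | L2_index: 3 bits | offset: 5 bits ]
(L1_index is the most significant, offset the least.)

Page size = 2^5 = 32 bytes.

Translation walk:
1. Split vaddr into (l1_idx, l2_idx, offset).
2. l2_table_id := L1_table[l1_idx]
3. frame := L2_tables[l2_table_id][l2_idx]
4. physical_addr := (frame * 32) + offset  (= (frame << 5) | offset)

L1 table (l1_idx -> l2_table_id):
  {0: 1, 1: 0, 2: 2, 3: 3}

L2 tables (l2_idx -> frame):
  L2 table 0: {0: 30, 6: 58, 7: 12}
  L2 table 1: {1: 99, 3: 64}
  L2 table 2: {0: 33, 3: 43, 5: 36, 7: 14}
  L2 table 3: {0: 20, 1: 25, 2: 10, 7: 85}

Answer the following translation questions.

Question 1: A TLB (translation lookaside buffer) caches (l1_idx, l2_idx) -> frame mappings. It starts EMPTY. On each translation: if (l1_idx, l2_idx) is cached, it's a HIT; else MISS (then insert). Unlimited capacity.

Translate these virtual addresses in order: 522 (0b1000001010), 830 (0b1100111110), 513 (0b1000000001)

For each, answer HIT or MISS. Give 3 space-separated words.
Answer: MISS MISS HIT

Derivation:
vaddr=522: (2,0) not in TLB -> MISS, insert
vaddr=830: (3,1) not in TLB -> MISS, insert
vaddr=513: (2,0) in TLB -> HIT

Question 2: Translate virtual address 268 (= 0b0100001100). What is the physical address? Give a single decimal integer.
vaddr = 268 = 0b0100001100
Split: l1_idx=1, l2_idx=0, offset=12
L1[1] = 0
L2[0][0] = 30
paddr = 30 * 32 + 12 = 972

Answer: 972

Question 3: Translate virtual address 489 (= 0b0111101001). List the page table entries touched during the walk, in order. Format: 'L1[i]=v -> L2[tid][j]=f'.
Answer: L1[1]=0 -> L2[0][7]=12

Derivation:
vaddr = 489 = 0b0111101001
Split: l1_idx=1, l2_idx=7, offset=9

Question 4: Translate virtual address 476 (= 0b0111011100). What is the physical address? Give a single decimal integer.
Answer: 1884

Derivation:
vaddr = 476 = 0b0111011100
Split: l1_idx=1, l2_idx=6, offset=28
L1[1] = 0
L2[0][6] = 58
paddr = 58 * 32 + 28 = 1884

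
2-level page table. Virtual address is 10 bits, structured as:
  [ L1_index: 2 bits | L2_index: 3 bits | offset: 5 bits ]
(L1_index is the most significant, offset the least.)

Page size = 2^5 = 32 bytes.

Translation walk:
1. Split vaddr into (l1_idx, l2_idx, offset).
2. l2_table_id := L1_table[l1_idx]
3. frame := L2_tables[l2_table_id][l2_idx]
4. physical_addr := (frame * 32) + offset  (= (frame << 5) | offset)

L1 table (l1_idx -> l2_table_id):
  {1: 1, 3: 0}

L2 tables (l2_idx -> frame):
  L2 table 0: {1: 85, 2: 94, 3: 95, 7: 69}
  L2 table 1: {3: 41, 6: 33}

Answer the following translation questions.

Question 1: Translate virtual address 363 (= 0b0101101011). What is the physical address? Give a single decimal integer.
vaddr = 363 = 0b0101101011
Split: l1_idx=1, l2_idx=3, offset=11
L1[1] = 1
L2[1][3] = 41
paddr = 41 * 32 + 11 = 1323

Answer: 1323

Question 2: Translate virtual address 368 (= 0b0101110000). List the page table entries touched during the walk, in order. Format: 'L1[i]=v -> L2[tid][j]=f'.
Answer: L1[1]=1 -> L2[1][3]=41

Derivation:
vaddr = 368 = 0b0101110000
Split: l1_idx=1, l2_idx=3, offset=16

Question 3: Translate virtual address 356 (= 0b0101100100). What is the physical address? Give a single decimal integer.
vaddr = 356 = 0b0101100100
Split: l1_idx=1, l2_idx=3, offset=4
L1[1] = 1
L2[1][3] = 41
paddr = 41 * 32 + 4 = 1316

Answer: 1316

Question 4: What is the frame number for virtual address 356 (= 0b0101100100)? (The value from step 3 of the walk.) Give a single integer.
vaddr = 356: l1_idx=1, l2_idx=3
L1[1] = 1; L2[1][3] = 41

Answer: 41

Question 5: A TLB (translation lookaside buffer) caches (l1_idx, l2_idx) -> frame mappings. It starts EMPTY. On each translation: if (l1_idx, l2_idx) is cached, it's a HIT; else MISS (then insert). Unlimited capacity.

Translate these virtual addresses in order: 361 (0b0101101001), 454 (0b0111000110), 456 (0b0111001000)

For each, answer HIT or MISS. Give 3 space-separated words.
vaddr=361: (1,3) not in TLB -> MISS, insert
vaddr=454: (1,6) not in TLB -> MISS, insert
vaddr=456: (1,6) in TLB -> HIT

Answer: MISS MISS HIT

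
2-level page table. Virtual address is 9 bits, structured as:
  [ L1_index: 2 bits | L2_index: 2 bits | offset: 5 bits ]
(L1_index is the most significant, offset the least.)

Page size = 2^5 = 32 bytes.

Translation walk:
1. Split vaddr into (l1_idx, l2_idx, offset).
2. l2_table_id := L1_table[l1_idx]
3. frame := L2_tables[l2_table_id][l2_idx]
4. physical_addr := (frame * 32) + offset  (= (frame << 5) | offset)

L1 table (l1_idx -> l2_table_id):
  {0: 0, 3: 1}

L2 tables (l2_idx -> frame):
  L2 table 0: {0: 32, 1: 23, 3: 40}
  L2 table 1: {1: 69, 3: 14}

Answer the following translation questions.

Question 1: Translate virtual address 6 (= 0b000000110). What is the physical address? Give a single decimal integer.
Answer: 1030

Derivation:
vaddr = 6 = 0b000000110
Split: l1_idx=0, l2_idx=0, offset=6
L1[0] = 0
L2[0][0] = 32
paddr = 32 * 32 + 6 = 1030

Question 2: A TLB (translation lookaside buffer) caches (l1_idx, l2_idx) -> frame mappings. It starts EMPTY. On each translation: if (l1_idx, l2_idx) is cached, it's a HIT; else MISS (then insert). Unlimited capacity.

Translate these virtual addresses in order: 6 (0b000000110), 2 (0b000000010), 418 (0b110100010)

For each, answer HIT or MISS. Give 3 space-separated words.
Answer: MISS HIT MISS

Derivation:
vaddr=6: (0,0) not in TLB -> MISS, insert
vaddr=2: (0,0) in TLB -> HIT
vaddr=418: (3,1) not in TLB -> MISS, insert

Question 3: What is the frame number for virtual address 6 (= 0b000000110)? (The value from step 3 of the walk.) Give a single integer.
vaddr = 6: l1_idx=0, l2_idx=0
L1[0] = 0; L2[0][0] = 32

Answer: 32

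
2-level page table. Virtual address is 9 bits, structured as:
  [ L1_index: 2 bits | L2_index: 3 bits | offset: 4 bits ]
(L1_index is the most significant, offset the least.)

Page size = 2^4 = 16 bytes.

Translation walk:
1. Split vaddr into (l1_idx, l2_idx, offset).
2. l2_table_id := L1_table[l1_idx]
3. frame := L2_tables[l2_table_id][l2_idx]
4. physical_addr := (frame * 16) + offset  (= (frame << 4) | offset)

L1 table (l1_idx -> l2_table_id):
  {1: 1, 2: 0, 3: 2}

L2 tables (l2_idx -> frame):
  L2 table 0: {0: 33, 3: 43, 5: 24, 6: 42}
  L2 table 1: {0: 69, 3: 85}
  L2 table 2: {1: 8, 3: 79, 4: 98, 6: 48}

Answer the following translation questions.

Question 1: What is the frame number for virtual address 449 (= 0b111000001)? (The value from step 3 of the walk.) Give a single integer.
vaddr = 449: l1_idx=3, l2_idx=4
L1[3] = 2; L2[2][4] = 98

Answer: 98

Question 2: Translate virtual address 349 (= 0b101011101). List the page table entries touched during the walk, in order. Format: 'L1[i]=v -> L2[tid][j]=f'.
vaddr = 349 = 0b101011101
Split: l1_idx=2, l2_idx=5, offset=13

Answer: L1[2]=0 -> L2[0][5]=24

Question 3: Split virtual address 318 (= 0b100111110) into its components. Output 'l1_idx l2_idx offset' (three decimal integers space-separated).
vaddr = 318 = 0b100111110
  top 2 bits -> l1_idx = 2
  next 3 bits -> l2_idx = 3
  bottom 4 bits -> offset = 14

Answer: 2 3 14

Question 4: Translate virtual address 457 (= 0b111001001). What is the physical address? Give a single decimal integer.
Answer: 1577

Derivation:
vaddr = 457 = 0b111001001
Split: l1_idx=3, l2_idx=4, offset=9
L1[3] = 2
L2[2][4] = 98
paddr = 98 * 16 + 9 = 1577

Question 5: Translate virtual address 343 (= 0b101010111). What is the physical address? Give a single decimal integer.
vaddr = 343 = 0b101010111
Split: l1_idx=2, l2_idx=5, offset=7
L1[2] = 0
L2[0][5] = 24
paddr = 24 * 16 + 7 = 391

Answer: 391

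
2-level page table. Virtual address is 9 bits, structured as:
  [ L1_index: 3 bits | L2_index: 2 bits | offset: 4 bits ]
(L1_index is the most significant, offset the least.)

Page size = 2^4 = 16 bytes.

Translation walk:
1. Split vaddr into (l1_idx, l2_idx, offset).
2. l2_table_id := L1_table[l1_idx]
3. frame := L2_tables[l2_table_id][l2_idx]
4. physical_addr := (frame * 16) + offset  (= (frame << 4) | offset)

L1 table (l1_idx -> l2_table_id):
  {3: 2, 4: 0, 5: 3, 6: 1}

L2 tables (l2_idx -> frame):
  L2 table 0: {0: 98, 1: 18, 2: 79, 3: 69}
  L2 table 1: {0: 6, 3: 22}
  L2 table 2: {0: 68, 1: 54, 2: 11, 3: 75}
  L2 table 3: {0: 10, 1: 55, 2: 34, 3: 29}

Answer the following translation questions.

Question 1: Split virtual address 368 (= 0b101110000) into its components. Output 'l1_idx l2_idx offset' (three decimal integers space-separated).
Answer: 5 3 0

Derivation:
vaddr = 368 = 0b101110000
  top 3 bits -> l1_idx = 5
  next 2 bits -> l2_idx = 3
  bottom 4 bits -> offset = 0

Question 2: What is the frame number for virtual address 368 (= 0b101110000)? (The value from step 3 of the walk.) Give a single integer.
vaddr = 368: l1_idx=5, l2_idx=3
L1[5] = 3; L2[3][3] = 29

Answer: 29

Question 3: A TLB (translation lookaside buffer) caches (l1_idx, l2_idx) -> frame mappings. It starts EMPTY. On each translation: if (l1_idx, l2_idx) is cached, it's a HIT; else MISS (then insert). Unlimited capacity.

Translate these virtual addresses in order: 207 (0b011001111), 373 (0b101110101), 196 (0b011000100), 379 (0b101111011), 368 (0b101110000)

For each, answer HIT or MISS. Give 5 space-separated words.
Answer: MISS MISS HIT HIT HIT

Derivation:
vaddr=207: (3,0) not in TLB -> MISS, insert
vaddr=373: (5,3) not in TLB -> MISS, insert
vaddr=196: (3,0) in TLB -> HIT
vaddr=379: (5,3) in TLB -> HIT
vaddr=368: (5,3) in TLB -> HIT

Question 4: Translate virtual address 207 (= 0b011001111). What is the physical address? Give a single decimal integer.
vaddr = 207 = 0b011001111
Split: l1_idx=3, l2_idx=0, offset=15
L1[3] = 2
L2[2][0] = 68
paddr = 68 * 16 + 15 = 1103

Answer: 1103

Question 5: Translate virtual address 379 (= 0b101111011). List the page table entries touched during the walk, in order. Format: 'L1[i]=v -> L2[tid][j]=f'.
Answer: L1[5]=3 -> L2[3][3]=29

Derivation:
vaddr = 379 = 0b101111011
Split: l1_idx=5, l2_idx=3, offset=11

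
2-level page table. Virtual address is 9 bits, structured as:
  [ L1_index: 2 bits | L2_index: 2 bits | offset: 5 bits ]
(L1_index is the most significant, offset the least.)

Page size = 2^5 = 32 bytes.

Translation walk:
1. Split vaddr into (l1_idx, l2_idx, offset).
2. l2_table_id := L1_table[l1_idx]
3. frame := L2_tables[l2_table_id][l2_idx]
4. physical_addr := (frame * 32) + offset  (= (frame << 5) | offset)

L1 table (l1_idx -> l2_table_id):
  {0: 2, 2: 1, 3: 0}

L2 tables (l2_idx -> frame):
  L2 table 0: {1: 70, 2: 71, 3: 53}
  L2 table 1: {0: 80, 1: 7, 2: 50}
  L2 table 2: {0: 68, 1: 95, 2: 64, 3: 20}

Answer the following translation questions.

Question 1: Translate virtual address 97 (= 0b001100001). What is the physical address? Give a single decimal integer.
Answer: 641

Derivation:
vaddr = 97 = 0b001100001
Split: l1_idx=0, l2_idx=3, offset=1
L1[0] = 2
L2[2][3] = 20
paddr = 20 * 32 + 1 = 641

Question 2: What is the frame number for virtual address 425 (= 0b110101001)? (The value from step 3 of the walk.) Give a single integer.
vaddr = 425: l1_idx=3, l2_idx=1
L1[3] = 0; L2[0][1] = 70

Answer: 70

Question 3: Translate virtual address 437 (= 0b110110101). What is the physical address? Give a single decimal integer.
vaddr = 437 = 0b110110101
Split: l1_idx=3, l2_idx=1, offset=21
L1[3] = 0
L2[0][1] = 70
paddr = 70 * 32 + 21 = 2261

Answer: 2261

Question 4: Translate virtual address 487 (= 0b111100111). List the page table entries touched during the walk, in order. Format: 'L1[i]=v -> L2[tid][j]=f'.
vaddr = 487 = 0b111100111
Split: l1_idx=3, l2_idx=3, offset=7

Answer: L1[3]=0 -> L2[0][3]=53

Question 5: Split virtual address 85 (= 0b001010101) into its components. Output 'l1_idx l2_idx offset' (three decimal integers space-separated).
vaddr = 85 = 0b001010101
  top 2 bits -> l1_idx = 0
  next 2 bits -> l2_idx = 2
  bottom 5 bits -> offset = 21

Answer: 0 2 21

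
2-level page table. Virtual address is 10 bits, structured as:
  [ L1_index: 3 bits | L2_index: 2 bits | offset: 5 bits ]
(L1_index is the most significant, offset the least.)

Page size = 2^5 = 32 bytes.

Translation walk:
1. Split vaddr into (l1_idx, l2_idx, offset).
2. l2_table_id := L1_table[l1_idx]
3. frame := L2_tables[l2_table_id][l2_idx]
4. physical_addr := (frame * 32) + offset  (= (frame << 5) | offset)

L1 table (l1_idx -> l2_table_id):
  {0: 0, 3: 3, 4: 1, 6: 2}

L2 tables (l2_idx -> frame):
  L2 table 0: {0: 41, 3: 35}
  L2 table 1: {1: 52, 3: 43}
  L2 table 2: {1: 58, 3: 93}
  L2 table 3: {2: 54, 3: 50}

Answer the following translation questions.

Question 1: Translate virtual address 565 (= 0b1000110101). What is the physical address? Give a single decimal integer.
vaddr = 565 = 0b1000110101
Split: l1_idx=4, l2_idx=1, offset=21
L1[4] = 1
L2[1][1] = 52
paddr = 52 * 32 + 21 = 1685

Answer: 1685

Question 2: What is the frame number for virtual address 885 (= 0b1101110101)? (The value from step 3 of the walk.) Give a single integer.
vaddr = 885: l1_idx=6, l2_idx=3
L1[6] = 2; L2[2][3] = 93

Answer: 93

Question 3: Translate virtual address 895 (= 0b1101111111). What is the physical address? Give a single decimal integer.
Answer: 3007

Derivation:
vaddr = 895 = 0b1101111111
Split: l1_idx=6, l2_idx=3, offset=31
L1[6] = 2
L2[2][3] = 93
paddr = 93 * 32 + 31 = 3007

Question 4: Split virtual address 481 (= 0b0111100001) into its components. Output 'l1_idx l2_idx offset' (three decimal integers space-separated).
Answer: 3 3 1

Derivation:
vaddr = 481 = 0b0111100001
  top 3 bits -> l1_idx = 3
  next 2 bits -> l2_idx = 3
  bottom 5 bits -> offset = 1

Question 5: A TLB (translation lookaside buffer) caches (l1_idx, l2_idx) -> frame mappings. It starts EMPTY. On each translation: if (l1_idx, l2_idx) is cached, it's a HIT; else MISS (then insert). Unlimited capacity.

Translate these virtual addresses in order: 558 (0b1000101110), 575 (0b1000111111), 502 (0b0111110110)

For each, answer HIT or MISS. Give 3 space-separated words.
vaddr=558: (4,1) not in TLB -> MISS, insert
vaddr=575: (4,1) in TLB -> HIT
vaddr=502: (3,3) not in TLB -> MISS, insert

Answer: MISS HIT MISS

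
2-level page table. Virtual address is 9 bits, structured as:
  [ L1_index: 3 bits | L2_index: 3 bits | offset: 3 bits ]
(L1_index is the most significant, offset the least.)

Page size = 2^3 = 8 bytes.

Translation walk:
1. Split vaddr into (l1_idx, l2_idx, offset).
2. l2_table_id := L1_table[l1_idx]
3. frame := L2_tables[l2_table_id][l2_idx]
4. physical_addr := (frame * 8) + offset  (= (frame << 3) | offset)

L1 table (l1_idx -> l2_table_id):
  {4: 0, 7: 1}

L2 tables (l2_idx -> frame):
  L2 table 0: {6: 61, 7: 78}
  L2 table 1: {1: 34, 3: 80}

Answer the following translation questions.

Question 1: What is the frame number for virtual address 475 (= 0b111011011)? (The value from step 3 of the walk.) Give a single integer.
vaddr = 475: l1_idx=7, l2_idx=3
L1[7] = 1; L2[1][3] = 80

Answer: 80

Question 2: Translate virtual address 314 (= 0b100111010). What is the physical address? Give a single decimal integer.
vaddr = 314 = 0b100111010
Split: l1_idx=4, l2_idx=7, offset=2
L1[4] = 0
L2[0][7] = 78
paddr = 78 * 8 + 2 = 626

Answer: 626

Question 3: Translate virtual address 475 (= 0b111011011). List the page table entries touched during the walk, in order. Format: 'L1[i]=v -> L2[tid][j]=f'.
vaddr = 475 = 0b111011011
Split: l1_idx=7, l2_idx=3, offset=3

Answer: L1[7]=1 -> L2[1][3]=80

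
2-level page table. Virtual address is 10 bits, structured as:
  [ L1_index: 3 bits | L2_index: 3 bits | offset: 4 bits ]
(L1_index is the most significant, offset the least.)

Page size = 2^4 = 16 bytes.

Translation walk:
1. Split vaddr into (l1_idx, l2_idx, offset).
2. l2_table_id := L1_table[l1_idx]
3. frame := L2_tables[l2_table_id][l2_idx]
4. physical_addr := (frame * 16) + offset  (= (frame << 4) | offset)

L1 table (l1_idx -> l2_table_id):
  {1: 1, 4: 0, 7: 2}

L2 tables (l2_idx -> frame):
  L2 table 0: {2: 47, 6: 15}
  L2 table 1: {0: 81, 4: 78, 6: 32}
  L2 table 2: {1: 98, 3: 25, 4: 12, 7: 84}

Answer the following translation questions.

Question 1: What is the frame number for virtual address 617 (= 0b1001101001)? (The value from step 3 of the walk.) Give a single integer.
Answer: 15

Derivation:
vaddr = 617: l1_idx=4, l2_idx=6
L1[4] = 0; L2[0][6] = 15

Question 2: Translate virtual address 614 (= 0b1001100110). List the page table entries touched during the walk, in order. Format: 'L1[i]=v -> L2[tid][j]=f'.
vaddr = 614 = 0b1001100110
Split: l1_idx=4, l2_idx=6, offset=6

Answer: L1[4]=0 -> L2[0][6]=15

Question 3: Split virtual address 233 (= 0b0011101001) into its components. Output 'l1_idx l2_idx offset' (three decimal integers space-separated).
Answer: 1 6 9

Derivation:
vaddr = 233 = 0b0011101001
  top 3 bits -> l1_idx = 1
  next 3 bits -> l2_idx = 6
  bottom 4 bits -> offset = 9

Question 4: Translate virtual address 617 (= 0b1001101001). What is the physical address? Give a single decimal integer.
Answer: 249

Derivation:
vaddr = 617 = 0b1001101001
Split: l1_idx=4, l2_idx=6, offset=9
L1[4] = 0
L2[0][6] = 15
paddr = 15 * 16 + 9 = 249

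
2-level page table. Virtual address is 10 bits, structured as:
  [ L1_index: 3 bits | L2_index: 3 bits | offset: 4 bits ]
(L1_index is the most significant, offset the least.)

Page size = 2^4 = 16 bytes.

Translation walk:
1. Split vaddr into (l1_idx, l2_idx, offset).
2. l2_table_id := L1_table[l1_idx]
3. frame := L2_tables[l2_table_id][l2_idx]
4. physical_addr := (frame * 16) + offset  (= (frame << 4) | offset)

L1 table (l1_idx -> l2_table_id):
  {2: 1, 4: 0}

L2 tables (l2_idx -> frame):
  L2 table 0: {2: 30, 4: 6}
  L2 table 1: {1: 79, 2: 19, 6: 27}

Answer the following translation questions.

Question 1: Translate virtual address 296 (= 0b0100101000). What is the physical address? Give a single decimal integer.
vaddr = 296 = 0b0100101000
Split: l1_idx=2, l2_idx=2, offset=8
L1[2] = 1
L2[1][2] = 19
paddr = 19 * 16 + 8 = 312

Answer: 312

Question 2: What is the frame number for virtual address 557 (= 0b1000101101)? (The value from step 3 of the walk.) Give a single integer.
vaddr = 557: l1_idx=4, l2_idx=2
L1[4] = 0; L2[0][2] = 30

Answer: 30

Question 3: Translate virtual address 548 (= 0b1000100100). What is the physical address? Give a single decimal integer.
Answer: 484

Derivation:
vaddr = 548 = 0b1000100100
Split: l1_idx=4, l2_idx=2, offset=4
L1[4] = 0
L2[0][2] = 30
paddr = 30 * 16 + 4 = 484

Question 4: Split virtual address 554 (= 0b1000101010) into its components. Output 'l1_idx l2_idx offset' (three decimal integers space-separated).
vaddr = 554 = 0b1000101010
  top 3 bits -> l1_idx = 4
  next 3 bits -> l2_idx = 2
  bottom 4 bits -> offset = 10

Answer: 4 2 10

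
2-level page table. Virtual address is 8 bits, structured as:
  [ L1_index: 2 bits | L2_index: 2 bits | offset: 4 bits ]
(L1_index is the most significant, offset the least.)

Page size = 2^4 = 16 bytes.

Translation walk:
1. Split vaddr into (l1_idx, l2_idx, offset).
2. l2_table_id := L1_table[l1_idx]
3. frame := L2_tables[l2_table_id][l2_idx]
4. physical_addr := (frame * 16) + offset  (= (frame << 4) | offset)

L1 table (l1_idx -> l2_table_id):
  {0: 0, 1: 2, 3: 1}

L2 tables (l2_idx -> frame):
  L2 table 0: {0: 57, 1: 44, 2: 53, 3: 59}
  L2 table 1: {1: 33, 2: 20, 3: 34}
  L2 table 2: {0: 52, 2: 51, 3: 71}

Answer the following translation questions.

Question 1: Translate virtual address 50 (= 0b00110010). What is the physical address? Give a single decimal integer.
vaddr = 50 = 0b00110010
Split: l1_idx=0, l2_idx=3, offset=2
L1[0] = 0
L2[0][3] = 59
paddr = 59 * 16 + 2 = 946

Answer: 946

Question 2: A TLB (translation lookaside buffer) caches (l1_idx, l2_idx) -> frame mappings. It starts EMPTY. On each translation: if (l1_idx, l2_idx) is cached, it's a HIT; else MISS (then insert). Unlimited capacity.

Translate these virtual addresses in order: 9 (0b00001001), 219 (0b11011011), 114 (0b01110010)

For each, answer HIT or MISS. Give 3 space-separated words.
Answer: MISS MISS MISS

Derivation:
vaddr=9: (0,0) not in TLB -> MISS, insert
vaddr=219: (3,1) not in TLB -> MISS, insert
vaddr=114: (1,3) not in TLB -> MISS, insert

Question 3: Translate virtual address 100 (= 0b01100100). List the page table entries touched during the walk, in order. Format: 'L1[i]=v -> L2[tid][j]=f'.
Answer: L1[1]=2 -> L2[2][2]=51

Derivation:
vaddr = 100 = 0b01100100
Split: l1_idx=1, l2_idx=2, offset=4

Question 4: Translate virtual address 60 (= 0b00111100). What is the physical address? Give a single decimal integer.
vaddr = 60 = 0b00111100
Split: l1_idx=0, l2_idx=3, offset=12
L1[0] = 0
L2[0][3] = 59
paddr = 59 * 16 + 12 = 956

Answer: 956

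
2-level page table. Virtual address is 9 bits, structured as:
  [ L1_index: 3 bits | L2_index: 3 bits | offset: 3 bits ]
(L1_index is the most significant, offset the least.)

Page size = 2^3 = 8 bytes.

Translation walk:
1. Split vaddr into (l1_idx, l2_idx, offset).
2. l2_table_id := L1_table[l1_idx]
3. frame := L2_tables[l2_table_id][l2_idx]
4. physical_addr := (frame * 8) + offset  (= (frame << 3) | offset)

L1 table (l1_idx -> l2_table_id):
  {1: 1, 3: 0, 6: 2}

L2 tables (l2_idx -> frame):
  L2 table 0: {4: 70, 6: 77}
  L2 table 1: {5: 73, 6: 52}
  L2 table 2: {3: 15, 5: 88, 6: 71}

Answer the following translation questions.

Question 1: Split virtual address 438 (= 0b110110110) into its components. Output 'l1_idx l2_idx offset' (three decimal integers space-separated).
Answer: 6 6 6

Derivation:
vaddr = 438 = 0b110110110
  top 3 bits -> l1_idx = 6
  next 3 bits -> l2_idx = 6
  bottom 3 bits -> offset = 6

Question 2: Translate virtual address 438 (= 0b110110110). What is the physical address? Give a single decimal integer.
Answer: 574

Derivation:
vaddr = 438 = 0b110110110
Split: l1_idx=6, l2_idx=6, offset=6
L1[6] = 2
L2[2][6] = 71
paddr = 71 * 8 + 6 = 574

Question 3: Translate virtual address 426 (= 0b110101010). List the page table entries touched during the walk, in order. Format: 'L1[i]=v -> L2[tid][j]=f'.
vaddr = 426 = 0b110101010
Split: l1_idx=6, l2_idx=5, offset=2

Answer: L1[6]=2 -> L2[2][5]=88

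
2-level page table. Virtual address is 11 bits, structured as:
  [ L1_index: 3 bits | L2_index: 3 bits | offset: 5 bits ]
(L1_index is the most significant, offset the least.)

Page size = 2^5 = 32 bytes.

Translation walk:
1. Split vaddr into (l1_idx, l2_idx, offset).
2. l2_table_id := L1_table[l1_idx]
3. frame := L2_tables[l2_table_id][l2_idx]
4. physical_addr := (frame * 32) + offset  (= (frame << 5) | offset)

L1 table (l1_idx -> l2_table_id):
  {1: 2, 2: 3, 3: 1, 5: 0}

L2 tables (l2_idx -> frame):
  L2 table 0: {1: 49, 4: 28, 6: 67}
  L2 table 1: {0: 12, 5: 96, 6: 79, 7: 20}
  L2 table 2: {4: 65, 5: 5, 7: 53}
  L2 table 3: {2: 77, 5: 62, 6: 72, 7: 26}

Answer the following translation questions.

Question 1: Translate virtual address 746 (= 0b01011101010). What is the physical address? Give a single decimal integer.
Answer: 842

Derivation:
vaddr = 746 = 0b01011101010
Split: l1_idx=2, l2_idx=7, offset=10
L1[2] = 3
L2[3][7] = 26
paddr = 26 * 32 + 10 = 842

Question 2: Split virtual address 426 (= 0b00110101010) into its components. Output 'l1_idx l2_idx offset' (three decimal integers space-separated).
Answer: 1 5 10

Derivation:
vaddr = 426 = 0b00110101010
  top 3 bits -> l1_idx = 1
  next 3 bits -> l2_idx = 5
  bottom 5 bits -> offset = 10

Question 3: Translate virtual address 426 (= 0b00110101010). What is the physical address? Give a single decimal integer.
vaddr = 426 = 0b00110101010
Split: l1_idx=1, l2_idx=5, offset=10
L1[1] = 2
L2[2][5] = 5
paddr = 5 * 32 + 10 = 170

Answer: 170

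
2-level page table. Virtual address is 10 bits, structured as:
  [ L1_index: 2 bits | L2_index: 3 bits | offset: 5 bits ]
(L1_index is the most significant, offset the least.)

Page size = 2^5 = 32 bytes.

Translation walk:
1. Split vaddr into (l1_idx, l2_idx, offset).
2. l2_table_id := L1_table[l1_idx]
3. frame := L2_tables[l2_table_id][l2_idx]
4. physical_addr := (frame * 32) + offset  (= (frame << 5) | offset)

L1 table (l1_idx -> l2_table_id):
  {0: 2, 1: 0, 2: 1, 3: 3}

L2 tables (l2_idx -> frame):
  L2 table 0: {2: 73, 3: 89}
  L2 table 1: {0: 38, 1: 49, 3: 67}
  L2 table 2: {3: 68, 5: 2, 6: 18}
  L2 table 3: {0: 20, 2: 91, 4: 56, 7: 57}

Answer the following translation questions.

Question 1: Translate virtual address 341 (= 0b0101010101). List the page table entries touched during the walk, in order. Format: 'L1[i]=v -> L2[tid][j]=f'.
Answer: L1[1]=0 -> L2[0][2]=73

Derivation:
vaddr = 341 = 0b0101010101
Split: l1_idx=1, l2_idx=2, offset=21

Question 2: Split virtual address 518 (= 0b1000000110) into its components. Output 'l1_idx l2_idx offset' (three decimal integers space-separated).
vaddr = 518 = 0b1000000110
  top 2 bits -> l1_idx = 2
  next 3 bits -> l2_idx = 0
  bottom 5 bits -> offset = 6

Answer: 2 0 6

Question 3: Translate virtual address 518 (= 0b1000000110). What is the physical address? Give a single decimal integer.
vaddr = 518 = 0b1000000110
Split: l1_idx=2, l2_idx=0, offset=6
L1[2] = 1
L2[1][0] = 38
paddr = 38 * 32 + 6 = 1222

Answer: 1222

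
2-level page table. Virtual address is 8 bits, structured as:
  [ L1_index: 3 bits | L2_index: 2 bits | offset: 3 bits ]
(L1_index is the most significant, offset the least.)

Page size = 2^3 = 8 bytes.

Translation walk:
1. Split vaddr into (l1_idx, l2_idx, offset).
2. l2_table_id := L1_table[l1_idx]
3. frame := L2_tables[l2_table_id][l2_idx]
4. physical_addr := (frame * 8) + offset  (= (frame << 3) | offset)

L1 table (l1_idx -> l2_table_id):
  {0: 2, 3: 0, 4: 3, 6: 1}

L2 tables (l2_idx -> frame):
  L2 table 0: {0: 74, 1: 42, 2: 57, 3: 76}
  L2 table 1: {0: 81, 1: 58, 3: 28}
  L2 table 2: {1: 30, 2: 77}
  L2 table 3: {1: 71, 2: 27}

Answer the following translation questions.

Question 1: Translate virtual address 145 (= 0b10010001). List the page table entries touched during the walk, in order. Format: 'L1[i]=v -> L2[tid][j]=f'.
Answer: L1[4]=3 -> L2[3][2]=27

Derivation:
vaddr = 145 = 0b10010001
Split: l1_idx=4, l2_idx=2, offset=1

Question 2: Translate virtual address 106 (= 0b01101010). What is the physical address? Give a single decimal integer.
vaddr = 106 = 0b01101010
Split: l1_idx=3, l2_idx=1, offset=2
L1[3] = 0
L2[0][1] = 42
paddr = 42 * 8 + 2 = 338

Answer: 338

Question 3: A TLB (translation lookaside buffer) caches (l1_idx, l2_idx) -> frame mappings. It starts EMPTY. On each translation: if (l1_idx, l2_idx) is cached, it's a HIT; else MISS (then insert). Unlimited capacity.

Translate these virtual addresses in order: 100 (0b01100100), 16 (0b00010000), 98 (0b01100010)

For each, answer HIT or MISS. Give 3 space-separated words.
vaddr=100: (3,0) not in TLB -> MISS, insert
vaddr=16: (0,2) not in TLB -> MISS, insert
vaddr=98: (3,0) in TLB -> HIT

Answer: MISS MISS HIT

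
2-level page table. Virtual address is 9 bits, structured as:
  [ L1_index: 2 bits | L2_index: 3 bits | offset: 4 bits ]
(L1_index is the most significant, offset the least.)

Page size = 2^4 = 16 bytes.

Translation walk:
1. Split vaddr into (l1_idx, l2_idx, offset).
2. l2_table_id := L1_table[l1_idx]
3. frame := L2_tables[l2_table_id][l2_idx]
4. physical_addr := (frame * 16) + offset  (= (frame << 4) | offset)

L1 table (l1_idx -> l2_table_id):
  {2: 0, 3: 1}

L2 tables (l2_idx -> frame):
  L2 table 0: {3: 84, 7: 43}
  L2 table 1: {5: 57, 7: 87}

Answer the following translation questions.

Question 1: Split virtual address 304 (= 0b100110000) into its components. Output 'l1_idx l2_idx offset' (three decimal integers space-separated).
vaddr = 304 = 0b100110000
  top 2 bits -> l1_idx = 2
  next 3 bits -> l2_idx = 3
  bottom 4 bits -> offset = 0

Answer: 2 3 0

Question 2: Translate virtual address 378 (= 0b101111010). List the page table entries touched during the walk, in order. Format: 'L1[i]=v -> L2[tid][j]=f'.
Answer: L1[2]=0 -> L2[0][7]=43

Derivation:
vaddr = 378 = 0b101111010
Split: l1_idx=2, l2_idx=7, offset=10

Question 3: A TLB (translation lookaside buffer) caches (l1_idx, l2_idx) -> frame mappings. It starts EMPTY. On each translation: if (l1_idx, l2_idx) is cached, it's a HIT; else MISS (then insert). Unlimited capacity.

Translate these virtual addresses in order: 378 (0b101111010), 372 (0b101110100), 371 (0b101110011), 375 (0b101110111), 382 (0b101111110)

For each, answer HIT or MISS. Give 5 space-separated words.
vaddr=378: (2,7) not in TLB -> MISS, insert
vaddr=372: (2,7) in TLB -> HIT
vaddr=371: (2,7) in TLB -> HIT
vaddr=375: (2,7) in TLB -> HIT
vaddr=382: (2,7) in TLB -> HIT

Answer: MISS HIT HIT HIT HIT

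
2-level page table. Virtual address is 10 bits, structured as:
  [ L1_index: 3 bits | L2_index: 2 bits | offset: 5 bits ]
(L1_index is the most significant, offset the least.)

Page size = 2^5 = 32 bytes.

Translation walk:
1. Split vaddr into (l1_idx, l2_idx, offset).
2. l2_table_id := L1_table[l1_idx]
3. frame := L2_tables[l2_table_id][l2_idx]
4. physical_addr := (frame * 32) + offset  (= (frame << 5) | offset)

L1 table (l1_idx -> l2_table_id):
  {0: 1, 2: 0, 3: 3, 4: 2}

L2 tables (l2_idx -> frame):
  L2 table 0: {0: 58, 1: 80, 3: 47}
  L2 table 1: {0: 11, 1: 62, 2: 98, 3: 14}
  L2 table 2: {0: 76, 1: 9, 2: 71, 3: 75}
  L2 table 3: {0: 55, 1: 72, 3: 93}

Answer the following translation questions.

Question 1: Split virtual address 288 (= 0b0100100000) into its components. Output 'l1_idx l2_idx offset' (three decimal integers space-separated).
vaddr = 288 = 0b0100100000
  top 3 bits -> l1_idx = 2
  next 2 bits -> l2_idx = 1
  bottom 5 bits -> offset = 0

Answer: 2 1 0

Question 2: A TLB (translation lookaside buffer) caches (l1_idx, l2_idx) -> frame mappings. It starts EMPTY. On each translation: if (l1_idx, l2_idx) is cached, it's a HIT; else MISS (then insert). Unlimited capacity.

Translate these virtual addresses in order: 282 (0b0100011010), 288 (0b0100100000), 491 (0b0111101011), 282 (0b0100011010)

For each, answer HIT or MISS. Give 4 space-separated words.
vaddr=282: (2,0) not in TLB -> MISS, insert
vaddr=288: (2,1) not in TLB -> MISS, insert
vaddr=491: (3,3) not in TLB -> MISS, insert
vaddr=282: (2,0) in TLB -> HIT

Answer: MISS MISS MISS HIT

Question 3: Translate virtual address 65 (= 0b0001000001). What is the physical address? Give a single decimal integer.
Answer: 3137

Derivation:
vaddr = 65 = 0b0001000001
Split: l1_idx=0, l2_idx=2, offset=1
L1[0] = 1
L2[1][2] = 98
paddr = 98 * 32 + 1 = 3137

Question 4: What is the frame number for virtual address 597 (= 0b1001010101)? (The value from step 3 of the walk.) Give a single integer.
vaddr = 597: l1_idx=4, l2_idx=2
L1[4] = 2; L2[2][2] = 71

Answer: 71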